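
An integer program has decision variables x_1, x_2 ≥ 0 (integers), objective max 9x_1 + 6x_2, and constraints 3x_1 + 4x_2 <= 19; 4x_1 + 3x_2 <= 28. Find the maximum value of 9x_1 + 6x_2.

(x_1,x_2)=(6,0): 3·6+4·0=18≤19, 4·6+3·0=24≤28, objective 54.
(x_1,x_2)=(5,1): 3·5+4·1=19≤19, 4·5+3·1=23≤28, objective 51.
(x_1,x_2)=(5,0): 3·5+4·0=15≤19, 4·5+3·0=20≤28, objective 45.
No feasible integer point exceeds 54.

54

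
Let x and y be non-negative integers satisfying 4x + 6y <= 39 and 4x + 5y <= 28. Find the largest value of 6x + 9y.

The continuous relaxation peaks at (0, 5.6) with value 50.40; rounding to a feasible lattice point costs some objective.
(x,y)=(2,4): 4·2+6·4=32≤39, 4·2+5·4=28≤28, objective 48.
(x,y)=(3,3): 4·3+6·3=30≤39, 4·3+5·3=27≤28, objective 45.
(x,y)=(0,5): 4·0+6·5=30≤39, 4·0+5·5=25≤28, objective 45.
No feasible integer point exceeds 48.

48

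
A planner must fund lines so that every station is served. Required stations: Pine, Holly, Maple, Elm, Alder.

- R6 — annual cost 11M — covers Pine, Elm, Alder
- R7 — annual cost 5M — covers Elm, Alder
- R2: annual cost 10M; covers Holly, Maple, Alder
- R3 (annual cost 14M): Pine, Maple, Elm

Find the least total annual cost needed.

This is a weighted set-cover instance.
The greedy cost-per-new-station heuristic would pick R7, R2, and R6 for 26, but a cheaper cover exists.
Choose R6 and R2: together they cover Pine, Holly, Maple, Elm, Alder — every station.
Total annual cost: 11 + 10 = 21.
No cover costs less than 21.

21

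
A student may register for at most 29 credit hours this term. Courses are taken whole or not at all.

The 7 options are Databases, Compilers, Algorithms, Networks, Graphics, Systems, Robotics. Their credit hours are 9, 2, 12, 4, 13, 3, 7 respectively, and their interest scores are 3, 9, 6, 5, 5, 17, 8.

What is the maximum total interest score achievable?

Take Compilers, Algorithms, Networks, Systems, and Robotics: credit hours 2 + 12 + 4 + 3 + 7 = 28 ≤ 29, interest score 9 + 6 + 5 + 17 + 8 = 45.
No other feasible combination does better.

45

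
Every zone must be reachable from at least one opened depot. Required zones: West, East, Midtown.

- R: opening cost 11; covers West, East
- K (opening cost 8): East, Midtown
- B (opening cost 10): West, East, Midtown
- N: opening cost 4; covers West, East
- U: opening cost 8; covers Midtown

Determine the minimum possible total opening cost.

10

B alone covers West, East, Midtown — every zone.
Total opening cost: 10.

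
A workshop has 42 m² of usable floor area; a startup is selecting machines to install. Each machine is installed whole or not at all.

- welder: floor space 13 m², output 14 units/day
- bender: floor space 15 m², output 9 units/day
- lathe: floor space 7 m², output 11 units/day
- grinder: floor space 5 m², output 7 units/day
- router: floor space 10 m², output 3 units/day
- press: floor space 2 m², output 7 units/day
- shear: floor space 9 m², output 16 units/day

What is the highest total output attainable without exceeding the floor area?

55

Allowing fractional choices, the relaxed optimum would be about 58.6, but machines are indivisible.
bender + lathe + grinder + press + shear: floor space 15 + 7 + 5 + 2 + 9 = 38 ≤ 42, output 9 + 11 + 7 + 7 + 16 = 50.
welder + lathe + router + press + shear: floor space 13 + 7 + 10 + 2 + 9 = 41 ≤ 42, output 14 + 11 + 3 + 7 + 16 = 51.
welder + lathe + grinder + press + shear: floor space 13 + 7 + 5 + 2 + 9 = 36 ≤ 42, output 14 + 11 + 7 + 7 + 16 = 55.
Best is welder, lathe, grinder, press, and shear with total output 55.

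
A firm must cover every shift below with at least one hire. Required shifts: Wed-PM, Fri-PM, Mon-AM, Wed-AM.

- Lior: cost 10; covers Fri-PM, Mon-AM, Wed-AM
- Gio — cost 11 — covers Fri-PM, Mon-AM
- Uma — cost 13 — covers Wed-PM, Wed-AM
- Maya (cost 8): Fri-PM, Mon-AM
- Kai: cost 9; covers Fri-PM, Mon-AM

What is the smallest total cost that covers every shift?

21

The greedy cost-per-new-shift heuristic would pick Lior and Uma for 23, but a cheaper cover exists.
Choose Uma and Maya: together they cover Wed-PM, Fri-PM, Mon-AM, Wed-AM — every shift.
Total cost: 13 + 8 = 21.
No cover costs less than 21.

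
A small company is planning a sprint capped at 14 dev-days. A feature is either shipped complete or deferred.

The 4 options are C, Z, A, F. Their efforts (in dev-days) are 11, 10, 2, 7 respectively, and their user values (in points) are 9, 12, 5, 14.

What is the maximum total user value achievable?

19

F: effort 7 ≤ 14, user value 14.
Z + A: effort 10 + 2 = 12 ≤ 14, user value 12 + 5 = 17.
A + F: effort 2 + 7 = 9 ≤ 14, user value 5 + 14 = 19.
Best is A and F with total user value 19.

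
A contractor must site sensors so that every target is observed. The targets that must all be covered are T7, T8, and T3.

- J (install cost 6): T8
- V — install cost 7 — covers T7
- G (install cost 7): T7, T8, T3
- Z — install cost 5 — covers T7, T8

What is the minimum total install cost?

7

This is an integer covering problem.
G alone covers T7, T8, T3 — every target.
Total install cost: 7.
No cover costs less than 7.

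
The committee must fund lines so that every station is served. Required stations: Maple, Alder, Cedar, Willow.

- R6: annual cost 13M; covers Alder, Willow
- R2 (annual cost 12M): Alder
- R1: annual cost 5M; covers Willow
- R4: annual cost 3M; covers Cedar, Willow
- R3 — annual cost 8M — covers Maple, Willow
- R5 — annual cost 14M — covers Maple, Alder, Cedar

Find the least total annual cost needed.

17

Choose R4 and R5: together they cover Maple, Alder, Cedar, Willow — every station.
Total annual cost: 3 + 14 = 17.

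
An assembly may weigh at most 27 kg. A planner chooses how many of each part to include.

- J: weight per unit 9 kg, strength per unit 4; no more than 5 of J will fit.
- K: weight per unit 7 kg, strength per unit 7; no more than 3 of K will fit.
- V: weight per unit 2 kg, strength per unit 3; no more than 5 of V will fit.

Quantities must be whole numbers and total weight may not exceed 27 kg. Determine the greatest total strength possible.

30

3×K and 3×V: weight 27 ≤ 27, strength 3·7 + 3·3 = 30.
2×K and 5×V: weight 24 ≤ 27, strength 2·7 + 5·3 = 29.
Best is 30.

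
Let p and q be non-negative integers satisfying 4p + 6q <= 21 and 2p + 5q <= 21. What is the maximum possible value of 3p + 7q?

(p,q)=(0,3) is feasible, giving 21.
(p,q)=(1,2) is feasible, giving 17.
(p,q)=(0,2) is feasible, giving 14.
Maximum is 21 at (p,q)=(0,3).

21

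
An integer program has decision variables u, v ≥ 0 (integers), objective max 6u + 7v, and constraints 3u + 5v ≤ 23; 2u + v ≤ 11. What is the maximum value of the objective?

The continuous relaxation peaks at (4.57, 1.86) with value 40.43; rounding to a feasible lattice point costs some objective.
(u,v)=(4,2) is feasible, giving 38.
(u,v)=(5,1) is feasible, giving 37.
(u,v)=(3,2) is feasible, giving 32.
No feasible integer point exceeds 38.

38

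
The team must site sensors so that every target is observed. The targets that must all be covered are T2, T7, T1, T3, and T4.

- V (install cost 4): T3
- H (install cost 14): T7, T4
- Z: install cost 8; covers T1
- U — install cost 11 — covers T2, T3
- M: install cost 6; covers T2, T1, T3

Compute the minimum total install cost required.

Choose H and M: together they cover T2, T7, T1, T3, T4 — every target.
Total install cost: 14 + 6 = 20.
No cover costs less than 20.

20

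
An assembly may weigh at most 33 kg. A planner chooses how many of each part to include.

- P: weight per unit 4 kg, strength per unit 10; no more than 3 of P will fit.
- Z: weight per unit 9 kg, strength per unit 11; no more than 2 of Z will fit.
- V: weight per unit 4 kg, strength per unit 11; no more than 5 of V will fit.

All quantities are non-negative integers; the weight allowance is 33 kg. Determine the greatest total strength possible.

V has the best ratio (11/4); taking only V gives at most 5×11 = 55 (stopped by the supply cap of 5).
Mixing does better — 3×P and 5×V: weight 32 ≤ 33, strength 3·10 + 5·11 = 85.

85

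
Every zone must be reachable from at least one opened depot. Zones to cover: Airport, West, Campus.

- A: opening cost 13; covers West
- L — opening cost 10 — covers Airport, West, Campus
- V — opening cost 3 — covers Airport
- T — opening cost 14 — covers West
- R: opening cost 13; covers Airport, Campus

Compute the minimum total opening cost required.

10

The greedy cost-per-new-zone heuristic would pick V and L for 13, but a cheaper cover exists.
L alone covers Airport, West, Campus — every zone.
Total opening cost: 10.
No cover costs less than 10.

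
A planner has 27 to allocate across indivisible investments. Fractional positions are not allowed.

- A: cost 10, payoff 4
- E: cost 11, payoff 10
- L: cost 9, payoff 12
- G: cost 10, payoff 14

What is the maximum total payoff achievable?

This is a 0-1 knapsack instance.
Allowing fractional choices, the relaxed optimum would be about 33.3, but investments are indivisible.
E + G: cost 11 + 10 = 21 ≤ 27, payoff 10 + 14 = 24.
E + L: cost 11 + 9 = 20 ≤ 27, payoff 10 + 12 = 22.
L + G: cost 9 + 10 = 19 ≤ 27, payoff 12 + 14 = 26.
Best is L and G with total payoff 26.

26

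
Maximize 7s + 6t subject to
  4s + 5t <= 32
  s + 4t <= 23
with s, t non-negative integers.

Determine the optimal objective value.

56

(s,t)=(8,0): 4·8+5·0=32≤32, 1·8+4·0=8≤23, objective 56.
(s,t)=(7,0): 4·7+5·0=28≤32, 1·7+4·0=7≤23, objective 49.
The best lattice point is (8,0), giving 56.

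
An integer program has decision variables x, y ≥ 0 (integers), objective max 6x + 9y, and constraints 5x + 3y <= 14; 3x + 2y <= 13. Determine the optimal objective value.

(x,y)=(0,4): 5·0+3·4=12≤14, 3·0+2·4=8≤13, objective 36.
(x,y)=(1,3): 5·1+3·3=14≤14, 3·1+2·3=9≤13, objective 33.
(x,y)=(0,3): 5·0+3·3=9≤14, 3·0+2·3=6≤13, objective 27.
No feasible integer point exceeds 36.

36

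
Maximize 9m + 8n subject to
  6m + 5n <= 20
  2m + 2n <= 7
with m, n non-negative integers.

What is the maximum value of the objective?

The continuous relaxation peaks at (2.5, 1) with value 30.50; rounding to a feasible lattice point costs some objective.
(m,n)=(3,0): 6·3+5·0=18≤20, 2·3+2·0=6≤7, objective 27.
(m,n)=(2,1): 6·2+5·1=17≤20, 2·2+2·1=6≤7, objective 26.
(m,n)=(1,2): 6·1+5·2=16≤20, 2·1+2·2=6≤7, objective 25.
(m,n)=(2,0): 6·2+5·0=12≤20, 2·2+2·0=4≤7, objective 18.
No feasible integer point exceeds 27.

27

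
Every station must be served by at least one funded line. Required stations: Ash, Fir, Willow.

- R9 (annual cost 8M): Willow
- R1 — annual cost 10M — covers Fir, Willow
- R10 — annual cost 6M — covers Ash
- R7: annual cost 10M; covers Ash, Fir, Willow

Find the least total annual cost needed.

R7 alone covers Ash, Fir, Willow — every station.
Total annual cost: 10.
No cover costs less than 10.

10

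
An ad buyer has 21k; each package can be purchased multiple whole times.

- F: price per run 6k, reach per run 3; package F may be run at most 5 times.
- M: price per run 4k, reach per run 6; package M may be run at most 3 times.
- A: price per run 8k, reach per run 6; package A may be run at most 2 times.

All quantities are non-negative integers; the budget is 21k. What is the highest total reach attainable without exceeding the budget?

24

This is a bounded integer knapsack.
M has the best ratio (6/4); taking only M gives at most 3×6 = 18 (stopped by the supply cap of 3).
Mixing does better — 3×M and 1×A: price 20 ≤ 21, reach 3·6 + 1·6 = 24.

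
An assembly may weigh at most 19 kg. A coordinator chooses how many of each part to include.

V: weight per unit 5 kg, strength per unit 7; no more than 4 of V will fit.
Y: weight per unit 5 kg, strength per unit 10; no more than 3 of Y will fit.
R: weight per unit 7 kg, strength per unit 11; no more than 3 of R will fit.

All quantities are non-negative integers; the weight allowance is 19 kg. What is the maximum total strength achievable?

Take 1×Y and 2×R: weight 19 ≤ 19, strength 1·10 + 2·11 = 32.
No other integer combination yields more.

32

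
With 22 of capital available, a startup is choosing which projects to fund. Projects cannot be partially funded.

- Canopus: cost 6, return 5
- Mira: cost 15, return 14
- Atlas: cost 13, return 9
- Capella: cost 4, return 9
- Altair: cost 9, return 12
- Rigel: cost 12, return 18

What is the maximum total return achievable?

32

Take Canopus, Capella, and Rigel: cost 6 + 4 + 12 = 22 ≤ 22, return 5 + 9 + 18 = 32.
No other feasible combination does better.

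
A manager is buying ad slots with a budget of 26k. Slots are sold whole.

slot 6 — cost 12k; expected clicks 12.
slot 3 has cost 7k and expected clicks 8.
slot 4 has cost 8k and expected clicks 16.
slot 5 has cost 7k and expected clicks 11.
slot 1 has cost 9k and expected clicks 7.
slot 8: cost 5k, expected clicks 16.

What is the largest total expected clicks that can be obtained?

This is a 0-1 knapsack instance.
Allowing fractional choices, the relaxed optimum would be about 49.9, but ad slots are indivisible.
slot 3 + slot 4 + slot 8: cost 7 + 8 + 5 = 20 ≤ 26, expected clicks 8 + 16 + 16 = 40.
slot 6 + slot 4 + slot 8: cost 12 + 8 + 5 = 25 ≤ 26, expected clicks 12 + 16 + 16 = 44.
slot 4 + slot 5 + slot 8: cost 8 + 7 + 5 = 20 ≤ 26, expected clicks 16 + 11 + 16 = 43.
Best is slot 6, slot 4, and slot 8 with total expected clicks 44.

44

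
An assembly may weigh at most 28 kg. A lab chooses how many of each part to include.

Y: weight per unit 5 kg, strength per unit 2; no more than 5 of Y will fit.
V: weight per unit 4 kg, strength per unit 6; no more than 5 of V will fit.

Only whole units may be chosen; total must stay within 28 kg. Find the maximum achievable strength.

1×Y and 5×V: weight 25 ≤ 28, strength 1·2 + 5·6 = 32.
5×V: weight 20 ≤ 28, strength 5·6 = 30.
Best is 32.

32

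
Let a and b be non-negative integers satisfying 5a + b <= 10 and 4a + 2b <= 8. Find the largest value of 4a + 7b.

28

(a,b)=(0,4): 5·0+1·4=4≤10, 4·0+2·4=8≤8, objective 28.
(a,b)=(0,3): 5·0+1·3=3≤10, 4·0+2·3=6≤8, objective 21.
The best lattice point is (0,4), giving 28.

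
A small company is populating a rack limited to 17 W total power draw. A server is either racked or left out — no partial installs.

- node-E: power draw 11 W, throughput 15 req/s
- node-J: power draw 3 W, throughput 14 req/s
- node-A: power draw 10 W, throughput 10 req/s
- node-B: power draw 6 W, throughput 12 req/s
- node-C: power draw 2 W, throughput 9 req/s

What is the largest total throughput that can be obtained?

38

Allowing fractional choices, the relaxed optimum would be about 43.2, but servers are indivisible.
node-J + node-A + node-C: power draw 3 + 10 + 2 = 15 ≤ 17, throughput 14 + 10 + 9 = 33.
node-E + node-J + node-C: power draw 11 + 3 + 2 = 16 ≤ 17, throughput 15 + 14 + 9 = 38.
node-J + node-B + node-C: power draw 3 + 6 + 2 = 11 ≤ 17, throughput 14 + 12 + 9 = 35.
Best is node-E, node-J, and node-C with total throughput 38.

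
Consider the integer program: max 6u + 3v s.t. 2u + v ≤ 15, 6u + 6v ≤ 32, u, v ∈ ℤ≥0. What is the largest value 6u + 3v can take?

(u,v)=(5,0): 2·5+1·0=10≤15, 6·5+6·0=30≤32, objective 30.
(u,v)=(4,1): 2·4+1·1=9≤15, 6·4+6·1=30≤32, objective 27.
No feasible integer point exceeds 30.

30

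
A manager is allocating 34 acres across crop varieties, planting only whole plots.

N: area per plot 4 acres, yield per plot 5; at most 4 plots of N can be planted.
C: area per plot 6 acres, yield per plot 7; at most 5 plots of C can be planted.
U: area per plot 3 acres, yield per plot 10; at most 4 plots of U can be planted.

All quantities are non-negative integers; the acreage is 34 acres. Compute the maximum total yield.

U has the best ratio (10/3); taking only U gives at most 4×10 = 40 (stopped by the supply cap of 4).
Mixing does better — 4×N, 1×C, and 4×U: area 34 ≤ 34, yield 4·5 + 1·7 + 4·10 = 67.

67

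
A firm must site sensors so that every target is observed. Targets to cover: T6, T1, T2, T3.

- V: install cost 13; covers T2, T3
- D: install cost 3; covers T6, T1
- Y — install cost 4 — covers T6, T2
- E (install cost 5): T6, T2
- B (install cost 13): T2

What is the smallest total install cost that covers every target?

16

The greedy cost-per-new-target heuristic would pick D, Y, and V for 20, but a cheaper cover exists.
Choose V and D: together they cover T6, T1, T2, T3 — every target.
Total install cost: 13 + 3 = 16.
No cover costs less than 16.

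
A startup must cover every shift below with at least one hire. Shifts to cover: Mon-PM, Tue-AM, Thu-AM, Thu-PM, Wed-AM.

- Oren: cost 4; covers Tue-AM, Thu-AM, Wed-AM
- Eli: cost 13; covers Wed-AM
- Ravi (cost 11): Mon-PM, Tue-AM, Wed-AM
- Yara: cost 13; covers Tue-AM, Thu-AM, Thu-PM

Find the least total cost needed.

This is a weighted set-cover instance.
The greedy cost-per-new-shift heuristic would pick Oren, Ravi, and Yara for 28, but a cheaper cover exists.
Choose Ravi and Yara: together they cover Mon-PM, Tue-AM, Thu-AM, Thu-PM, Wed-AM — every shift.
Total cost: 11 + 13 = 24.
No cover costs less than 24.

24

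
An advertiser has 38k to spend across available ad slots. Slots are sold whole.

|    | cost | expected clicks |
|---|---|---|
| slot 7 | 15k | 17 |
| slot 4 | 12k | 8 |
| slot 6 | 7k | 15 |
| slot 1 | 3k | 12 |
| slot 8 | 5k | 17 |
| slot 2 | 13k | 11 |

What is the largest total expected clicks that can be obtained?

slot 6 + slot 1 + slot 8 + slot 2: cost 7 + 3 + 5 + 13 = 28 ≤ 38, expected clicks 15 + 12 + 17 + 11 = 55.
slot 7 + slot 6 + slot 1 + slot 8: cost 15 + 7 + 3 + 5 = 30 ≤ 38, expected clicks 17 + 15 + 12 + 17 = 61.
slot 7 + slot 1 + slot 8 + slot 2: cost 15 + 3 + 5 + 13 = 36 ≤ 38, expected clicks 17 + 12 + 17 + 11 = 57.
Best is slot 7, slot 6, slot 1, and slot 8 with total expected clicks 61.

61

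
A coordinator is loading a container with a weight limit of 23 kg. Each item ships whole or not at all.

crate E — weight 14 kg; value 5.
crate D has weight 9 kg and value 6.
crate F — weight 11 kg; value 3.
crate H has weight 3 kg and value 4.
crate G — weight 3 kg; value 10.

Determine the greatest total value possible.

20

Treat it as a binary knapsack problem.
crate E + crate H + crate G: weight 14 + 3 + 3 = 20 ≤ 23, value 5 + 4 + 10 = 19.
crate D + crate H + crate G: weight 9 + 3 + 3 = 15 ≤ 23, value 6 + 4 + 10 = 20.
Best is crate D, crate H, and crate G with total value 20.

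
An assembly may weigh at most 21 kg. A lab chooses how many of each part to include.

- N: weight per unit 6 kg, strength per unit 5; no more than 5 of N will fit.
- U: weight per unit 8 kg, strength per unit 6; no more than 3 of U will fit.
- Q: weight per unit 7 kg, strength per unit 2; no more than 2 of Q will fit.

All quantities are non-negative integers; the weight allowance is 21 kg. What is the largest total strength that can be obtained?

This is a bounded integer knapsack.
Take 2×N and 1×U: weight 20 ≤ 21, strength 2·5 + 1·6 = 16.
No other integer combination yields more.

16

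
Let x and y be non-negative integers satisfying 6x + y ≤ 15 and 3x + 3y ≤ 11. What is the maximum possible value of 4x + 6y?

Relaxing integrality, the LP optimum is 22.00 at (x,y) = (0, 3.67), which is not an integer point.
(x,y)=(0,3): 6·0+1·3=3≤15, 3·0+3·3=9≤11, objective 18.
(x,y)=(1,2): 6·1+1·2=8≤15, 3·1+3·2=9≤11, objective 16.
The best lattice point is (0,3), giving 18.

18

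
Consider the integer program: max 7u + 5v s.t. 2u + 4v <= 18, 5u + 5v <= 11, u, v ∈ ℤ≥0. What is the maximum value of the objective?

The continuous relaxation peaks at (2.2, 0) with value 15.40; rounding to a feasible lattice point costs some objective.
(u,v)=(2,0): 2·2+4·0=4≤18, 5·2+5·0=10≤11, objective 14.
(u,v)=(1,1): 2·1+4·1=6≤18, 5·1+5·1=10≤11, objective 12.
The best lattice point is (2,0), giving 14.

14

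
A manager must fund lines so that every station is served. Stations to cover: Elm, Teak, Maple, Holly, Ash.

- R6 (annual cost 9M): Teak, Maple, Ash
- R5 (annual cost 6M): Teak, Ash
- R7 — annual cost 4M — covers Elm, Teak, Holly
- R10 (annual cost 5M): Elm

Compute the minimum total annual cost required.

Choose R6 and R7: together they cover Elm, Teak, Maple, Holly, Ash — every station.
Total annual cost: 9 + 4 = 13.
No cover costs less than 13.

13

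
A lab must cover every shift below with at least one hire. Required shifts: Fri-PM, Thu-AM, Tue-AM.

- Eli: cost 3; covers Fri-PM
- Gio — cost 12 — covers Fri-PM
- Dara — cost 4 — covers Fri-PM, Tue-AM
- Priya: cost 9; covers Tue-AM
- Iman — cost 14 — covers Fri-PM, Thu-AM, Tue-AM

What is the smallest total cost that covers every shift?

14

This is an integer covering problem.
The greedy cost-per-new-shift heuristic would pick Dara and Iman for 18, but a cheaper cover exists.
Iman alone covers Fri-PM, Thu-AM, Tue-AM — every shift.
Total cost: 14.
No cover costs less than 14.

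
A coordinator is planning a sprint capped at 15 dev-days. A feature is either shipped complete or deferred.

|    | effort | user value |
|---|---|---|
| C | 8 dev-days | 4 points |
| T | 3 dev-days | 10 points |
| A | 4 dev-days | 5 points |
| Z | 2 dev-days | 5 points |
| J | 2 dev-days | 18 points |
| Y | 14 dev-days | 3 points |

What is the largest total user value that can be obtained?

T + Z + J: effort 3 + 2 + 2 = 7 ≤ 15, user value 10 + 5 + 18 = 33.
C + T + Z + J: effort 8 + 3 + 2 + 2 = 15 ≤ 15, user value 4 + 10 + 5 + 18 = 37.
T + A + Z + J: effort 3 + 4 + 2 + 2 = 11 ≤ 15, user value 10 + 5 + 5 + 18 = 38.
Best is T, A, Z, and J with total user value 38.

38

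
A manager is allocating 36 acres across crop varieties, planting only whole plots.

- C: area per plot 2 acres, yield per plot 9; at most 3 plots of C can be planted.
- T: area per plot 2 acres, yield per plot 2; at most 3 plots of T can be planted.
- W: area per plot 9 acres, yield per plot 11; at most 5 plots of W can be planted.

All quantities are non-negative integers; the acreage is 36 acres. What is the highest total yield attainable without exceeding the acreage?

3×C and 3×W: area 33 ≤ 36, yield 3·9 + 3·11 = 60.
3×C, 1×T, and 3×W: area 35 ≤ 36, yield 3·9 + 1·2 + 3·11 = 62.
Best is 62.

62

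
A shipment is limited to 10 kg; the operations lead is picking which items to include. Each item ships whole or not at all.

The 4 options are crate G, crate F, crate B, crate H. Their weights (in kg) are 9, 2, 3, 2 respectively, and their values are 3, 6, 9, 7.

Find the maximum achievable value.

Allowing fractional choices, the relaxed optimum would be about 23.0, but items are indivisible.
crate B + crate H: weight 3 + 2 = 5 ≤ 10, value 9 + 7 = 16.
crate F + crate B + crate H: weight 2 + 3 + 2 = 7 ≤ 10, value 6 + 9 + 7 = 22.
crate F + crate B: weight 2 + 3 = 5 ≤ 10, value 6 + 9 = 15.
Best is crate F, crate B, and crate H with total value 22.

22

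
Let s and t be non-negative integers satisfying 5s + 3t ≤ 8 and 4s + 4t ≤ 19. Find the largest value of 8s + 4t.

12

Relaxing integrality, the LP optimum is 12.80 at (s,t) = (1.6, 0), which is not an integer point.
(s,t)=(1,1): 5·1+3·1=8≤8, 4·1+4·1=8≤19, objective 12.
(s,t)=(0,2): 5·0+3·2=6≤8, 4·0+4·2=8≤19, objective 8.
(s,t)=(1,0): 5·1+3·0=5≤8, 4·1+4·0=4≤19, objective 8.
No feasible integer point exceeds 12.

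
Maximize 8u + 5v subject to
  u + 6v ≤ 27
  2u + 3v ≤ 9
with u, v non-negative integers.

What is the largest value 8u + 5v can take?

32

The continuous relaxation peaks at (4.5, 0) with value 36.00; rounding to a feasible lattice point costs some objective.
(u,v)=(4,0): 1·4+6·0=4≤27, 2·4+3·0=8≤9, objective 32.
(u,v)=(3,1): 1·3+6·1=9≤27, 2·3+3·1=9≤9, objective 29.
(u,v)=(3,0): 1·3+6·0=3≤27, 2·3+3·0=6≤9, objective 24.
The best lattice point is (4,0), giving 32.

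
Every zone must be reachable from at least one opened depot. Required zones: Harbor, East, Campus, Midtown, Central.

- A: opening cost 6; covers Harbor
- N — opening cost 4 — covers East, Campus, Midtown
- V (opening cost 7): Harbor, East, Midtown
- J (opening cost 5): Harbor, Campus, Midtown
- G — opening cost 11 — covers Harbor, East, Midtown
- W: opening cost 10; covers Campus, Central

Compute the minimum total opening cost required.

17

The greedy cost-per-new-zone heuristic would pick N, J, and W for 19, but a cheaper cover exists.
Choose V and W: together they cover Harbor, East, Campus, Midtown, Central — every zone.
Total opening cost: 7 + 10 = 17.
No cover costs less than 17.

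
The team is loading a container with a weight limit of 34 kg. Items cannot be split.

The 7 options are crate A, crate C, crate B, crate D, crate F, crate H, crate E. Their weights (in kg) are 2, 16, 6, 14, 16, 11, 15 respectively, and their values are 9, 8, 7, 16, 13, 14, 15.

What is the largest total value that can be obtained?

46

crate A + crate D + crate E: weight 2 + 14 + 15 = 31 ≤ 34, value 9 + 16 + 15 = 40.
crate A + crate B + crate D + crate H: weight 2 + 6 + 14 + 11 = 33 ≤ 34, value 9 + 7 + 16 + 14 = 46.
crate A + crate B + crate H + crate E: weight 2 + 6 + 11 + 15 = 34 ≤ 34, value 9 + 7 + 14 + 15 = 45.
Best is crate A, crate B, crate D, and crate H with total value 46.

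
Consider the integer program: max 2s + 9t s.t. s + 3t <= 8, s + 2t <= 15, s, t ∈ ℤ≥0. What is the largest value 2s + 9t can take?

(s,t)=(2,2): 1·2+3·2=8≤8, 1·2+2·2=6≤15, objective 22.
(s,t)=(1,2): 1·1+3·2=7≤8, 1·1+2·2=5≤15, objective 20.
No feasible integer point exceeds 22.

22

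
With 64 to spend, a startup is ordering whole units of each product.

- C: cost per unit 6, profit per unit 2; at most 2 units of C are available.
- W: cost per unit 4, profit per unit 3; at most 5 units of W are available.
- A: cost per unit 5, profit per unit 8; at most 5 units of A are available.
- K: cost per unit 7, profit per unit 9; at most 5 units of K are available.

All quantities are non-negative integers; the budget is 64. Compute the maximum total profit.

88

Take 1×W, 5×A, and 5×K: cost 64 ≤ 64, profit 1·3 + 5·8 + 5·9 = 88.
A has the best ratio (8/5) and is taken to its limit of 5; remaining capacity is filled optimally with the others.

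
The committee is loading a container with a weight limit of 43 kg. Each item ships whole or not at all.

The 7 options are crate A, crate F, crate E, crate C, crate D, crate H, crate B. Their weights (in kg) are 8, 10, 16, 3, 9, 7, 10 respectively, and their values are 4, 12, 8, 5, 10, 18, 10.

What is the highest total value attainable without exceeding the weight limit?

Allowing fractional choices, the relaxed optimum would be about 57.0, but items are indivisible.
crate F + crate C + crate D + crate H + crate B: weight 10 + 3 + 9 + 7 + 10 = 39 ≤ 43, value 12 + 5 + 10 + 18 + 10 = 55.
crate F + crate D + crate H + crate B: weight 10 + 9 + 7 + 10 = 36 ≤ 43, value 12 + 10 + 18 + 10 = 50.
crate A + crate F + crate C + crate D + crate H: weight 8 + 10 + 3 + 9 + 7 = 37 ≤ 43, value 4 + 12 + 5 + 10 + 18 = 49.
Best is crate F, crate C, crate D, crate H, and crate B with total value 55.

55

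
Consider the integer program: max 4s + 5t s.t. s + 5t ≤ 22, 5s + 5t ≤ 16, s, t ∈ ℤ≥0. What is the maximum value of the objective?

(s,t)=(0,3): 1·0+5·3=15≤22, 5·0+5·3=15≤16, objective 15.
(s,t)=(1,2): 1·1+5·2=11≤22, 5·1+5·2=15≤16, objective 14.
(s,t)=(0,2): 1·0+5·2=10≤22, 5·0+5·2=10≤16, objective 10.
No feasible integer point exceeds 15.

15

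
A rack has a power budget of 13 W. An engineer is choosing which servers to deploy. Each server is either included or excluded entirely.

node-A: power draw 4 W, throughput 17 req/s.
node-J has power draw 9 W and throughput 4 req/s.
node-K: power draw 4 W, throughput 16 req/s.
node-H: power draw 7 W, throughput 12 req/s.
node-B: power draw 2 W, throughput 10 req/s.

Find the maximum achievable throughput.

This is a 0-1 knapsack instance.
node-A + node-H + node-B: power draw 4 + 7 + 2 = 13 ≤ 13, throughput 17 + 12 + 10 = 39.
node-A + node-K + node-B: power draw 4 + 4 + 2 = 10 ≤ 13, throughput 17 + 16 + 10 = 43.
node-K + node-H + node-B: power draw 4 + 7 + 2 = 13 ≤ 13, throughput 16 + 12 + 10 = 38.
Best is node-A, node-K, and node-B with total throughput 43.

43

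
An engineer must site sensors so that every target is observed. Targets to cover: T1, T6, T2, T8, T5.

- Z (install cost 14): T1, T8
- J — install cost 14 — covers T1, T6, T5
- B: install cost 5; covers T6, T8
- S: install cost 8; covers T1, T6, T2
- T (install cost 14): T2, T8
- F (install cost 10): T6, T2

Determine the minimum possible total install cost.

27

Choose J, B, and S: together they cover T1, T6, T2, T8, T5 — every target.
Total install cost: 14 + 5 + 8 = 27.
No cover costs less than 27.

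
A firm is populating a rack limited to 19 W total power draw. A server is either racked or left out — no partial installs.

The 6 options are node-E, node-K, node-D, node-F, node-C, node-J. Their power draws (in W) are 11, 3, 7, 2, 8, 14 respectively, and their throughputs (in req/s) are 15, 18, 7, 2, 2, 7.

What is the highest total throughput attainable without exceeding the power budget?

Treat it as a binary knapsack problem.
Take node-E, node-K, and node-F: power draw 11 + 3 + 2 = 16 ≤ 19, throughput 15 + 18 + 2 = 35.
No other feasible combination does better.

35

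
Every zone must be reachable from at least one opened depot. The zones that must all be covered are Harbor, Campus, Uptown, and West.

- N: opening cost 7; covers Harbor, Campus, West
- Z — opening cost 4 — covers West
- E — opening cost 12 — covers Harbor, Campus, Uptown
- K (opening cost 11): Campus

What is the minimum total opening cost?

The greedy cost-per-new-zone heuristic would pick N and E for 19, but a cheaper cover exists.
Choose Z and E: together they cover Harbor, Campus, Uptown, West — every zone.
Total opening cost: 4 + 12 = 16.
No cover costs less than 16.

16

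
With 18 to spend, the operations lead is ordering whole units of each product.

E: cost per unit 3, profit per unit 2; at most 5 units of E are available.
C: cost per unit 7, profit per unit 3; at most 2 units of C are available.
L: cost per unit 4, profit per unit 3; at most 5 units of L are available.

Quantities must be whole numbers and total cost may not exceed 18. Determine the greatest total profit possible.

4×L: cost 16 ≤ 18, profit 4·3 = 12.
2×E and 3×L: cost 18 ≤ 18, profit 2·2 + 3·3 = 13.
Best is 13.

13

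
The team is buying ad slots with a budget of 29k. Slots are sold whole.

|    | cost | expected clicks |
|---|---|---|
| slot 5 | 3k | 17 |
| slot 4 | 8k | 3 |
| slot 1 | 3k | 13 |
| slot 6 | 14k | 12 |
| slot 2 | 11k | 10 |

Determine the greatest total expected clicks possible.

45

slot 5 + slot 4 + slot 1 + slot 6: cost 3 + 8 + 3 + 14 = 28 ≤ 29, expected clicks 17 + 3 + 13 + 12 = 45.
slot 5 + slot 4 + slot 1 + slot 2: cost 3 + 8 + 3 + 11 = 25 ≤ 29, expected clicks 17 + 3 + 13 + 10 = 43.
slot 5 + slot 1 + slot 6: cost 3 + 3 + 14 = 20 ≤ 29, expected clicks 17 + 13 + 12 = 42.
Best is slot 5, slot 4, slot 1, and slot 6 with total expected clicks 45.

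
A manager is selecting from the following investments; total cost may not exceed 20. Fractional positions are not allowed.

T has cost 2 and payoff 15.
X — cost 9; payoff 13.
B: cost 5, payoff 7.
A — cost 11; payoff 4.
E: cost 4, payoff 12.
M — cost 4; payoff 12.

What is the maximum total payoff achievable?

T + X + B + E: cost 2 + 9 + 5 + 4 = 20 ≤ 20, payoff 15 + 13 + 7 + 12 = 47.
T + X + E + M: cost 2 + 9 + 4 + 4 = 19 ≤ 20, payoff 15 + 13 + 12 + 12 = 52.
T + X + B + M: cost 2 + 9 + 5 + 4 = 20 ≤ 20, payoff 15 + 13 + 7 + 12 = 47.
Best is T, X, E, and M with total payoff 52.

52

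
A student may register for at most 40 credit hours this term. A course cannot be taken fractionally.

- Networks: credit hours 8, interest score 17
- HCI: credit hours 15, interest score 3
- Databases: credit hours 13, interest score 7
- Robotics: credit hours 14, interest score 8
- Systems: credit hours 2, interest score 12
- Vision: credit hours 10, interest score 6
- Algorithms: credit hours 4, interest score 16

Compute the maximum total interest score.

59

This is an integer program with binary decision variables.
Networks + Robotics + Systems + Vision + Algorithms: credit hours 8 + 14 + 2 + 10 + 4 = 38 ≤ 40, interest score 17 + 8 + 12 + 6 + 16 = 59.
Networks + Databases + Systems + Vision + Algorithms: credit hours 8 + 13 + 2 + 10 + 4 = 37 ≤ 40, interest score 17 + 7 + 12 + 6 + 16 = 58.
Best is Networks, Robotics, Systems, Vision, and Algorithms with total interest score 59.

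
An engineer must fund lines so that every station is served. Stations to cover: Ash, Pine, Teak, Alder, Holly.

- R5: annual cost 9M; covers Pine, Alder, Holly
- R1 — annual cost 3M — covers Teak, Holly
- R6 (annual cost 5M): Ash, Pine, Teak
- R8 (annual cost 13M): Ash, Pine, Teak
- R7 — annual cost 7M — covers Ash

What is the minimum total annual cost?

14

The greedy cost-per-new-station heuristic would pick R1, R6, and R5 for 17, but a cheaper cover exists.
Choose R5 and R6: together they cover Ash, Pine, Teak, Alder, Holly — every station.
Total annual cost: 9 + 5 = 14.
No cover costs less than 14.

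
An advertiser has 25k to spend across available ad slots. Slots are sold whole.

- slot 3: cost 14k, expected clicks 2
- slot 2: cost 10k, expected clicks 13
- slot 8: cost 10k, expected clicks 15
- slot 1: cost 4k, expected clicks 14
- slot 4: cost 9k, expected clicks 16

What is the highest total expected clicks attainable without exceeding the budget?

Treat it as a binary knapsack problem.
Allowing fractional choices, the relaxed optimum would be about 47.6, but ad slots are indivisible.
slot 8 + slot 1 + slot 4: cost 10 + 4 + 9 = 23 ≤ 25, expected clicks 15 + 14 + 16 = 45.
slot 2 + slot 1 + slot 4: cost 10 + 4 + 9 = 23 ≤ 25, expected clicks 13 + 14 + 16 = 43.
Best is slot 8, slot 1, and slot 4 with total expected clicks 45.

45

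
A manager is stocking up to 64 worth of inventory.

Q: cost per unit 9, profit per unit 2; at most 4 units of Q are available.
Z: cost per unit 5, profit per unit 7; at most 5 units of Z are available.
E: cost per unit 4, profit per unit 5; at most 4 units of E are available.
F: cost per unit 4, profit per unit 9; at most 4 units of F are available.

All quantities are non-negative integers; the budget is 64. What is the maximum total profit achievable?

91

This is a bounded integer knapsack.
F has the best ratio (9/4); taking only F gives at most 4×9 = 36 (stopped by the supply cap of 4).
Mixing does better — 5×Z, 4×E, and 4×F: cost 57 ≤ 64, profit 5·7 + 4·5 + 4·9 = 91.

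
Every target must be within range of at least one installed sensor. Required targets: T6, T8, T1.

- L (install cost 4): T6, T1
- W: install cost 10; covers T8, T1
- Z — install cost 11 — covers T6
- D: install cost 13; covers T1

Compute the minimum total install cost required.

This is a weighted set-cover instance.
Choose L and W: together they cover T6, T8, T1 — every target.
Total install cost: 4 + 10 = 14.
No cover costs less than 14.

14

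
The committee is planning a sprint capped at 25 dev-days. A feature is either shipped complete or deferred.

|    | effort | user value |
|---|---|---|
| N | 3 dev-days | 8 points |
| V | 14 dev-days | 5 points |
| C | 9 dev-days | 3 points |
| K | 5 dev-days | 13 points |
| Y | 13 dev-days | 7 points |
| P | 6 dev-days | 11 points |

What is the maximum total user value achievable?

Allowing fractional choices, the relaxed optimum would be about 37.9, but features are indivisible.
N + K + P: effort 3 + 5 + 6 = 14 ≤ 25, user value 8 + 13 + 11 = 32.
N + C + K + P: effort 3 + 9 + 5 + 6 = 23 ≤ 25, user value 8 + 3 + 13 + 11 = 35.
Best is N, C, K, and P with total user value 35.

35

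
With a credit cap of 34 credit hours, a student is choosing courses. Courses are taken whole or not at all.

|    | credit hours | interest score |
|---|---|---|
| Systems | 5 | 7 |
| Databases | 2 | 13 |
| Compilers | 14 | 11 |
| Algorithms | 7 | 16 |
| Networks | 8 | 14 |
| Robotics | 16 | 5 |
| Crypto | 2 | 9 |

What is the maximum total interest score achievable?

63

Treat it as a binary knapsack problem.
Databases + Compilers + Algorithms + Networks + Crypto: credit hours 2 + 14 + 7 + 8 + 2 = 33 ≤ 34, interest score 13 + 11 + 16 + 14 + 9 = 63.
Systems + Databases + Compilers + Algorithms + Crypto: credit hours 5 + 2 + 14 + 7 + 2 = 30 ≤ 34, interest score 7 + 13 + 11 + 16 + 9 = 56.
Systems + Databases + Algorithms + Networks + Crypto: credit hours 5 + 2 + 7 + 8 + 2 = 24 ≤ 34, interest score 7 + 13 + 16 + 14 + 9 = 59.
Best is Databases, Compilers, Algorithms, Networks, and Crypto with total interest score 63.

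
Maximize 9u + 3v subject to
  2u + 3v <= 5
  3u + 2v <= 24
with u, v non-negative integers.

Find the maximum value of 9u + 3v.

Relaxing integrality, the LP optimum is 22.50 at (u,v) = (2.5, 0), which is not an integer point.
(u,v)=(2,0): 2·2+3·0=4≤5, 3·2+2·0=6≤24, objective 18.
(u,v)=(1,1): 2·1+3·1=5≤5, 3·1+2·1=5≤24, objective 12.
(u,v)=(1,0): 2·1+3·0=2≤5, 3·1+2·0=3≤24, objective 9.
Maximum is 18 at (u,v)=(2,0).

18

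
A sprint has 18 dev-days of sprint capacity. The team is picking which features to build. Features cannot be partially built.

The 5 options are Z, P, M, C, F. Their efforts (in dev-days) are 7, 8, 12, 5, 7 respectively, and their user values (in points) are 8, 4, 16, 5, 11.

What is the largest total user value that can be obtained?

Allowing fractional choices, the relaxed optimum would be about 25.7, but features are indivisible.
Z + F: effort 7 + 7 = 14 ≤ 18, user value 8 + 11 = 19.
M: effort 12 ≤ 18, user value 16.
M + C: effort 12 + 5 = 17 ≤ 18, user value 16 + 5 = 21.
Best is M and C with total user value 21.

21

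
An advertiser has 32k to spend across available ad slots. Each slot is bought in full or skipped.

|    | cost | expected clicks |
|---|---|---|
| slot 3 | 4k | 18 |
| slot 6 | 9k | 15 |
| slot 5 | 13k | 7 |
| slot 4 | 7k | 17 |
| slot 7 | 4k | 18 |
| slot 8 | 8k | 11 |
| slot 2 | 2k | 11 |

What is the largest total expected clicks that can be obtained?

Allowing fractional choices, the relaxed optimum would be about 87.2, but ad slots are indivisible.
slot 3 + slot 6 + slot 4 + slot 7 + slot 2: cost 4 + 9 + 7 + 4 + 2 = 26 ≤ 32, expected clicks 18 + 15 + 17 + 18 + 11 = 79.
slot 3 + slot 6 + slot 4 + slot 7 + slot 8: cost 4 + 9 + 7 + 4 + 8 = 32 ≤ 32, expected clicks 18 + 15 + 17 + 18 + 11 = 79.
The maximum expected clicks is 79; one optimal choice is slot 3, slot 6, slot 4, slot 7, and slot 2.

79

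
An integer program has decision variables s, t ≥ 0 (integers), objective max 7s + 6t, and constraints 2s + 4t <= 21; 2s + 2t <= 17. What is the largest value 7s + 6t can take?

56

The continuous relaxation peaks at (8.5, 0) with value 59.50; rounding to a feasible lattice point costs some objective.
(s,t)=(8,0): 2·8+4·0=16≤21, 2·8+2·0=16≤17, objective 56.
(s,t)=(7,1): 2·7+4·1=18≤21, 2·7+2·1=16≤17, objective 55.
(s,t)=(7,0): 2·7+4·0=14≤21, 2·7+2·0=14≤17, objective 49.
No feasible integer point exceeds 56.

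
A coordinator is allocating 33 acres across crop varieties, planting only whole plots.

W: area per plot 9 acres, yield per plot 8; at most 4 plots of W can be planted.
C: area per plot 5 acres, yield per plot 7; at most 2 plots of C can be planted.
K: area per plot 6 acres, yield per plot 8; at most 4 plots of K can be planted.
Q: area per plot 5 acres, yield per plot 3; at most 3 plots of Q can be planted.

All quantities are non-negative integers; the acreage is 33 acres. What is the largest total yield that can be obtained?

41

1×W and 4×K: area 33 ≤ 33, yield 1·8 + 4·8 = 40.
2×C, 3×K, and 1×Q: area 33 ≤ 33, yield 2·7 + 3·8 + 1·3 = 41.
Best is 41.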